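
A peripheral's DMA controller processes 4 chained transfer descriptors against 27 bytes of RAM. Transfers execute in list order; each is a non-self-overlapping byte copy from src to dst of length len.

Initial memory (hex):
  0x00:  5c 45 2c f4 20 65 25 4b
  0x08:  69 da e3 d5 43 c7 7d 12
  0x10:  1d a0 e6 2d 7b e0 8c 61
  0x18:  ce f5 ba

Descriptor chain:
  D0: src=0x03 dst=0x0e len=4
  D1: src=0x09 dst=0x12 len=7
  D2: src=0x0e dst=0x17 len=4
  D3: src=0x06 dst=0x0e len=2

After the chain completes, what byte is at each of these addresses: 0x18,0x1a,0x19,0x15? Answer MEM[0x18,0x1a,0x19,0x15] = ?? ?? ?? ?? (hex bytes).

[0] 0x03->0x0e len=4 : f4 20 65 25
[1] 0x09->0x12 len=7 : da e3 d5 43 c7 f4 20
[2] 0x0e->0x17 len=4 : f4 20 65 25
[3] 0x06->0x0e len=2 : 25 4b
query mem[0x18]=0x20, mem[0x1a]=0x25, mem[0x19]=0x65, mem[0x15]=0x43

MEM[0x18,0x1a,0x19,0x15] = 20 25 65 43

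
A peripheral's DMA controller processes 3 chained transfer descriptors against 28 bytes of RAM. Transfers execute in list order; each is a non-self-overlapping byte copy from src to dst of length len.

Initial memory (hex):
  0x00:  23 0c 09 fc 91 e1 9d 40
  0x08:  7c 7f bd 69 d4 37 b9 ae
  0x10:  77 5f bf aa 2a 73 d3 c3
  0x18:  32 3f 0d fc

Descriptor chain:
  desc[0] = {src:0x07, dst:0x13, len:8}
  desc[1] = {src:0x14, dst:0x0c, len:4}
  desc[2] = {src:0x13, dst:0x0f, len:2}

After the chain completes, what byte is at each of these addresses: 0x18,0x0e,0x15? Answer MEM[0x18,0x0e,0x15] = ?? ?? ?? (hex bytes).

MEM[0x18,0x0e,0x15] = d4 bd 7f

[0] 0x07->0x13 len=8 : 40 7c 7f bd 69 d4 37 b9
[1] 0x14->0x0c len=4 : 7c 7f bd 69
[2] 0x13->0x0f len=2 : 40 7c
query mem[0x18]=0xd4, mem[0x0e]=0xbd, mem[0x15]=0x7f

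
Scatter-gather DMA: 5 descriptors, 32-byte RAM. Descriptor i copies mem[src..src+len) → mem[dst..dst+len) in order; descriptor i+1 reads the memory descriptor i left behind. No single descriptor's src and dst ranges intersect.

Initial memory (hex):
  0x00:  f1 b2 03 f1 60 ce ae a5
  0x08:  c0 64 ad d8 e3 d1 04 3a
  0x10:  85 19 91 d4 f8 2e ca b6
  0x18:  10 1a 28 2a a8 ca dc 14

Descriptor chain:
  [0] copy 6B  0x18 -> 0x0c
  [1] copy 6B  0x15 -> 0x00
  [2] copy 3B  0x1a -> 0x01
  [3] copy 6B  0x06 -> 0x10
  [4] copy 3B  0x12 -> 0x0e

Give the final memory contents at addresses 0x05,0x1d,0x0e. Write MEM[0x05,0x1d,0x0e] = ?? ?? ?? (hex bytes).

MEM[0x05,0x1d,0x0e] = 28 ca c0

[0] 0x18->0x0c len=6 : 10 1a 28 2a a8 ca
[1] 0x15->0x00 len=6 : 2e ca b6 10 1a 28
[2] 0x1a->0x01 len=3 : 28 2a a8
[3] 0x06->0x10 len=6 : ae a5 c0 64 ad d8
[4] 0x12->0x0e len=3 : c0 64 ad
query mem[0x05]=0x28, mem[0x1d]=0xca, mem[0x0e]=0xc0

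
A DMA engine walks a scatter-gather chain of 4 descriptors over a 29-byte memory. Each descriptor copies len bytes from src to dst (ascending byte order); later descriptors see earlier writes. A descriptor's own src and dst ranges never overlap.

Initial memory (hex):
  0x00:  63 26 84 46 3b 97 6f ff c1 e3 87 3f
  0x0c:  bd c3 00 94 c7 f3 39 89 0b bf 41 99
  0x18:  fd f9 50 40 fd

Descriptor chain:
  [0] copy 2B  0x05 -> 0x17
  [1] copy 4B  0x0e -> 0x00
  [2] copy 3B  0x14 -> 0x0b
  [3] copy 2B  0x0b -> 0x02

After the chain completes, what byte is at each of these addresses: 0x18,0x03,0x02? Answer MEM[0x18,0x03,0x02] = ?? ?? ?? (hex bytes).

MEM[0x18,0x03,0x02] = 6f bf 0b

  after D0: wrote 2B at 0x17 = 976f
  after D1: wrote 4B at 0x00 = 0094c7f3
  after D2: wrote 3B at 0x0b = 0bbf41
  after D3: wrote 2B at 0x02 = 0bbf
query mem[0x18]=0x6f, mem[0x03]=0xbf, mem[0x02]=0x0b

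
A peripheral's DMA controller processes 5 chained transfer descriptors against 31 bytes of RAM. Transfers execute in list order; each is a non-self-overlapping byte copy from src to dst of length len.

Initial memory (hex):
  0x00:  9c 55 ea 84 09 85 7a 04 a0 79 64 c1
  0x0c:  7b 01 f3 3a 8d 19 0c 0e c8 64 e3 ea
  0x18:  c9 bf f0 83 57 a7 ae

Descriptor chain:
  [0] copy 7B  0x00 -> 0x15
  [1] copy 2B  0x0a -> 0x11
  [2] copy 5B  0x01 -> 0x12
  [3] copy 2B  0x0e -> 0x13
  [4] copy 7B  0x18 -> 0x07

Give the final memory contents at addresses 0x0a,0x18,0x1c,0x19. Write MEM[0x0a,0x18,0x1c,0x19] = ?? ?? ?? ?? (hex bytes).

#0 dst[0x15+7] := {0x9c,0x55,0xea,0x84,0x09,0x85,0x7a}
#1 dst[0x11+2] := {0x64,0xc1}
#2 dst[0x12+5] := {0x55,0xea,0x84,0x09,0x85}
#3 dst[0x13+2] := {0xf3,0x3a}
#4 dst[0x07+7] := {0x84,0x09,0x85,0x7a,0x57,0xa7,0xae}
query mem[0x0a]=0x7a, mem[0x18]=0x84, mem[0x1c]=0x57, mem[0x19]=0x09

MEM[0x0a,0x18,0x1c,0x19] = 7a 84 57 09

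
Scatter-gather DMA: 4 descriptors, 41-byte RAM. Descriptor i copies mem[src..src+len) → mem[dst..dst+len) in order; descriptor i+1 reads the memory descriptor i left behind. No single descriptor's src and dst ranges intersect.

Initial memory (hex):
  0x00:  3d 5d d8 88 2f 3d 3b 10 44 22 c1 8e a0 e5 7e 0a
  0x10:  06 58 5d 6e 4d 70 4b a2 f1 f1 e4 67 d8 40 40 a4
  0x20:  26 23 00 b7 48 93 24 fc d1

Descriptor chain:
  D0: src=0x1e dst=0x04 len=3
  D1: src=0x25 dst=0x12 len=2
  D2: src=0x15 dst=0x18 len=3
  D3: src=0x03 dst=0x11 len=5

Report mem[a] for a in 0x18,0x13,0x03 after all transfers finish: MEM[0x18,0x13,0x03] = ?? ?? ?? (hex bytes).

MEM[0x18,0x13,0x03] = 70 a4 88

[0] 0x1e->0x04 len=3 : 40 a4 26
[1] 0x25->0x12 len=2 : 93 24
[2] 0x15->0x18 len=3 : 70 4b a2
[3] 0x03->0x11 len=5 : 88 40 a4 26 10
query mem[0x18]=0x70, mem[0x13]=0xa4, mem[0x03]=0x88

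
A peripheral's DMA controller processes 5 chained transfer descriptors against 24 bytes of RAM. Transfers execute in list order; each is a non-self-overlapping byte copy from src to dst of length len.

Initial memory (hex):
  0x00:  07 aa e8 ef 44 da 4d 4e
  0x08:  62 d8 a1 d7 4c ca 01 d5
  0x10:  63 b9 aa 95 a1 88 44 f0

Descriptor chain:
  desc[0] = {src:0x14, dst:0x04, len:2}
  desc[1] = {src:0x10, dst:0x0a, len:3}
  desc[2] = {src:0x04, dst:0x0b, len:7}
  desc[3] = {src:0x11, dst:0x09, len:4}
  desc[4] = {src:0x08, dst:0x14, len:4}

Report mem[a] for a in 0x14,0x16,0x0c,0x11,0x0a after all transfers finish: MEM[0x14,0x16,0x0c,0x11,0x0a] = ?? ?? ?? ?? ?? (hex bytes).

#0 dst[0x04+2] := {0xa1,0x88}
#1 dst[0x0a+3] := {0x63,0xb9,0xaa}
#2 dst[0x0b+7] := {0xa1,0x88,0x4d,0x4e,0x62,0xd8,0x63}
#3 dst[0x09+4] := {0x63,0xaa,0x95,0xa1}
#4 dst[0x14+4] := {0x62,0x63,0xaa,0x95}
query mem[0x14]=0x62, mem[0x16]=0xaa, mem[0x0c]=0xa1, mem[0x11]=0x63, mem[0x0a]=0xaa

MEM[0x14,0x16,0x0c,0x11,0x0a] = 62 aa a1 63 aa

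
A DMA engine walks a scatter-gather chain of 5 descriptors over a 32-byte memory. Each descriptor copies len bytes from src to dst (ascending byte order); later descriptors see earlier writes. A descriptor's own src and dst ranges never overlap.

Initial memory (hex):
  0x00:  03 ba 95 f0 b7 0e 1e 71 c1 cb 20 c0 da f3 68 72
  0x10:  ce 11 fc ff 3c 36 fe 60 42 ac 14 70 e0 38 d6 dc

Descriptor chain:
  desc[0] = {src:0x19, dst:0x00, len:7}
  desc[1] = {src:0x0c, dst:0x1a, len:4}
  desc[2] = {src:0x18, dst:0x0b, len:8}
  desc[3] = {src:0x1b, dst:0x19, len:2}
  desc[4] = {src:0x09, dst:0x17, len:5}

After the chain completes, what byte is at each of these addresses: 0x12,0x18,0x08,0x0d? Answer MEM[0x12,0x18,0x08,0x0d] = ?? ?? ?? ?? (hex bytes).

  after D0: wrote 7B at 0x00 = ac1470e038d6dc
  after D1: wrote 4B at 0x1a = daf36872
  after D2: wrote 8B at 0x0b = 42acdaf36872d6dc
  after D3: wrote 2B at 0x19 = f368
  after D4: wrote 5B at 0x17 = cb2042acda
query mem[0x12]=0xdc, mem[0x18]=0x20, mem[0x08]=0xc1, mem[0x0d]=0xda

MEM[0x12,0x18,0x08,0x0d] = dc 20 c1 da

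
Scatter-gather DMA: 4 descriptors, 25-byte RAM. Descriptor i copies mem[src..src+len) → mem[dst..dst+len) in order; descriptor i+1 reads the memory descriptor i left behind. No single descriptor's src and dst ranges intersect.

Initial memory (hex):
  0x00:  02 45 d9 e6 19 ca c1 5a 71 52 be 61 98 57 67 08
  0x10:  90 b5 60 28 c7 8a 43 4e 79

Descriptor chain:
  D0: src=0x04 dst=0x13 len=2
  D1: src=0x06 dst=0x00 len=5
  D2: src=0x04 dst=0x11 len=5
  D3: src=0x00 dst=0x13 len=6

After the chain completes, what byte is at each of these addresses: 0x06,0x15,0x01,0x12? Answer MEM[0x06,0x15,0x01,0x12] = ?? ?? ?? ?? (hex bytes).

MEM[0x06,0x15,0x01,0x12] = c1 71 5a ca

#0 dst[0x13+2] := {0x19,0xca}
#1 dst[0x00+5] := {0xc1,0x5a,0x71,0x52,0xbe}
#2 dst[0x11+5] := {0xbe,0xca,0xc1,0x5a,0x71}
#3 dst[0x13+6] := {0xc1,0x5a,0x71,0x52,0xbe,0xca}
query mem[0x06]=0xc1, mem[0x15]=0x71, mem[0x01]=0x5a, mem[0x12]=0xca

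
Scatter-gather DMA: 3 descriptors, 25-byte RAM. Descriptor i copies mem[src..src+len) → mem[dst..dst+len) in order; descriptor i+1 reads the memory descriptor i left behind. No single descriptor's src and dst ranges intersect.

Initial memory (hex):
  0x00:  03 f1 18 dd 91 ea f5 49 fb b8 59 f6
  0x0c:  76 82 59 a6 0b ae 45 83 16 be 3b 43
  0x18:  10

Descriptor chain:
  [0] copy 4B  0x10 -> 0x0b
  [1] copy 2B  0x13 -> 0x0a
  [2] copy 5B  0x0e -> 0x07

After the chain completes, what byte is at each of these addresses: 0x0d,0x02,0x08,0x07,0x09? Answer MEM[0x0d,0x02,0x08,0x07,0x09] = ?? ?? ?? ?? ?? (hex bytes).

#0 dst[0x0b+4] := {0x0b,0xae,0x45,0x83}
#1 dst[0x0a+2] := {0x83,0x16}
#2 dst[0x07+5] := {0x83,0xa6,0x0b,0xae,0x45}
query mem[0x0d]=0x45, mem[0x02]=0x18, mem[0x08]=0xa6, mem[0x07]=0x83, mem[0x09]=0x0b

MEM[0x0d,0x02,0x08,0x07,0x09] = 45 18 a6 83 0b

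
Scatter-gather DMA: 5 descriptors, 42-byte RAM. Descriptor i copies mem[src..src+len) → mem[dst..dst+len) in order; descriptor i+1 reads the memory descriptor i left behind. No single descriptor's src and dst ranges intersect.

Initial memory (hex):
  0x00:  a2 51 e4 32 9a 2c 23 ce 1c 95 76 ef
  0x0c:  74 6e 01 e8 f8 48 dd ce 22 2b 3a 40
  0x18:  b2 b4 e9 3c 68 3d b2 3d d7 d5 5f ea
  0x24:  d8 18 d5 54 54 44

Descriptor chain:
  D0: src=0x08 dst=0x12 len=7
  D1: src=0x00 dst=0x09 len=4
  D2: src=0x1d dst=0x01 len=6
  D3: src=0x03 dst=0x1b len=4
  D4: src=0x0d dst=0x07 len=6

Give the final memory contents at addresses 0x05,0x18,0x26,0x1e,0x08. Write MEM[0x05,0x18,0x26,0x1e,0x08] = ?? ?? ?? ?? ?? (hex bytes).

[0] 0x08->0x12 len=7 : 1c 95 76 ef 74 6e 01
[1] 0x00->0x09 len=4 : a2 51 e4 32
[2] 0x1d->0x01 len=6 : 3d b2 3d d7 d5 5f
[3] 0x03->0x1b len=4 : 3d d7 d5 5f
[4] 0x0d->0x07 len=6 : 6e 01 e8 f8 48 1c
query mem[0x05]=0xd5, mem[0x18]=0x01, mem[0x26]=0xd5, mem[0x1e]=0x5f, mem[0x08]=0x01

MEM[0x05,0x18,0x26,0x1e,0x08] = d5 01 d5 5f 01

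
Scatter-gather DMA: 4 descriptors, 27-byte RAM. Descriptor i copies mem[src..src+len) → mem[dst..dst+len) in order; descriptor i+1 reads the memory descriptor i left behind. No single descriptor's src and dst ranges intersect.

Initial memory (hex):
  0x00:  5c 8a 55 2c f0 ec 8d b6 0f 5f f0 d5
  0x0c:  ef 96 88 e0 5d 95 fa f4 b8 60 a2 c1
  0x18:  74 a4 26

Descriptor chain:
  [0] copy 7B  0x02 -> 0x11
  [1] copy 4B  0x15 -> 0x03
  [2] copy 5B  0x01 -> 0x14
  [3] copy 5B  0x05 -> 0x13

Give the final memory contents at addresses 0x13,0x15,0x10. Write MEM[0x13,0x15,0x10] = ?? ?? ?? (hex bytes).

MEM[0x13,0x15,0x10] = 0f b6 5d

#0 dst[0x11+7] := {0x55,0x2c,0xf0,0xec,0x8d,0xb6,0x0f}
#1 dst[0x03+4] := {0x8d,0xb6,0x0f,0x74}
#2 dst[0x14+5] := {0x8a,0x55,0x8d,0xb6,0x0f}
#3 dst[0x13+5] := {0x0f,0x74,0xb6,0x0f,0x5f}
query mem[0x13]=0x0f, mem[0x15]=0xb6, mem[0x10]=0x5d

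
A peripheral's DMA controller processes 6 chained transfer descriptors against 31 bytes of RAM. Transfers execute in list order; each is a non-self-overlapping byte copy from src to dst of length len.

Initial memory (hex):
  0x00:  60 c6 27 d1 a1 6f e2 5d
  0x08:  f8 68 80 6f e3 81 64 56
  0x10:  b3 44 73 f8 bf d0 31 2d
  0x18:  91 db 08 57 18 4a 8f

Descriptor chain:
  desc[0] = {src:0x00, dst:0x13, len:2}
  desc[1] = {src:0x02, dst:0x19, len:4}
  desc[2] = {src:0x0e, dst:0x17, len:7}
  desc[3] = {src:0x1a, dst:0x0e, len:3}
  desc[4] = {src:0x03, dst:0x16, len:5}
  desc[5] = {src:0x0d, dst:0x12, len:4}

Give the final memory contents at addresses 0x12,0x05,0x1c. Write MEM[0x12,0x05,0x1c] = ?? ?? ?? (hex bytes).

MEM[0x12,0x05,0x1c] = 81 6f 60

D0: mem[0x13..0x14] <- [60 c6]
D1: mem[0x19..0x1c] <- [27 d1 a1 6f]
D2: mem[0x17..0x1d] <- [64 56 b3 44 73 60 c6]
D3: mem[0x0e..0x10] <- [44 73 60]
D4: mem[0x16..0x1a] <- [d1 a1 6f e2 5d]
D5: mem[0x12..0x15] <- [81 44 73 60]
query mem[0x12]=0x81, mem[0x05]=0x6f, mem[0x1c]=0x60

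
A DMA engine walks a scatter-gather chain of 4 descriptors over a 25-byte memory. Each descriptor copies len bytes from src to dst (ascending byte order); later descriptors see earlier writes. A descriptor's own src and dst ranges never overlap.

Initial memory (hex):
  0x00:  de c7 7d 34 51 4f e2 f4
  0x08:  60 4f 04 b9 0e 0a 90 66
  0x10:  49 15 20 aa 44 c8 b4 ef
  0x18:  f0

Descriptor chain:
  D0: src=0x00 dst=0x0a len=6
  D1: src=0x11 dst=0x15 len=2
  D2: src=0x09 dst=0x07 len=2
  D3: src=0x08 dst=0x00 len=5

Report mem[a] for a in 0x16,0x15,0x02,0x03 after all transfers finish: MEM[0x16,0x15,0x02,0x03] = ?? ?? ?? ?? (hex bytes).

MEM[0x16,0x15,0x02,0x03] = 20 15 de c7

D0: mem[0x0a..0x0f] <- [de c7 7d 34 51 4f]
D1: mem[0x15..0x16] <- [15 20]
D2: mem[0x07..0x08] <- [4f de]
D3: mem[0x00..0x04] <- [de 4f de c7 7d]
query mem[0x16]=0x20, mem[0x15]=0x15, mem[0x02]=0xde, mem[0x03]=0xc7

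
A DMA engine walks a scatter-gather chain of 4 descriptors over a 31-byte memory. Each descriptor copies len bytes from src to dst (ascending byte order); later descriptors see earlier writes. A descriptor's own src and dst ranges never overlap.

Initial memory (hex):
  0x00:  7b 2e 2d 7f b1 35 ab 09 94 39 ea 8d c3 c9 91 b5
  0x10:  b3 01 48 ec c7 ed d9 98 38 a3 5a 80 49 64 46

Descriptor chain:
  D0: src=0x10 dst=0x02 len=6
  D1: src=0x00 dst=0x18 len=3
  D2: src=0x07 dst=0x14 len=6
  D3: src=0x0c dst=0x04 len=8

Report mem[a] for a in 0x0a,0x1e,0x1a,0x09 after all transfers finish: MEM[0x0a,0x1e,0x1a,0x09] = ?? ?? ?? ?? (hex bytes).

MEM[0x0a,0x1e,0x1a,0x09] = 48 46 b3 01

  after D0: wrote 6B at 0x02 = b30148ecc7ed
  after D1: wrote 3B at 0x18 = 7b2eb3
  after D2: wrote 6B at 0x14 = ed9439ea8dc3
  after D3: wrote 8B at 0x04 = c3c991b5b30148ec
query mem[0x0a]=0x48, mem[0x1e]=0x46, mem[0x1a]=0xb3, mem[0x09]=0x01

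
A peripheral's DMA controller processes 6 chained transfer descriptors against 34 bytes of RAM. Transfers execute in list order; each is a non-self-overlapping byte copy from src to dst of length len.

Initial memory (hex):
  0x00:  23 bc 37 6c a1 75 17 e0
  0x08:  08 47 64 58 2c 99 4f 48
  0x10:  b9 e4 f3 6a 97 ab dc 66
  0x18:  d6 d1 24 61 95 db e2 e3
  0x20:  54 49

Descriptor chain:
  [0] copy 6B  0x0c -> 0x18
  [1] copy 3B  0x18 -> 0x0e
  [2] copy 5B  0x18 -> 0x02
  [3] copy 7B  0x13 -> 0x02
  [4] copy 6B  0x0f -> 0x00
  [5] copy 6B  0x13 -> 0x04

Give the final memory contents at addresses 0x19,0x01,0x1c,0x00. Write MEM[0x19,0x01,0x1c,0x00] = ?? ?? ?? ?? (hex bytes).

MEM[0x19,0x01,0x1c,0x00] = 99 4f b9 99

  after D0: wrote 6B at 0x18 = 2c994f48b9e4
  after D1: wrote 3B at 0x0e = 2c994f
  after D2: wrote 5B at 0x02 = 2c994f48b9
  after D3: wrote 7B at 0x02 = 6a97abdc662c99
  after D4: wrote 6B at 0x00 = 994fe4f36a97
  after D5: wrote 6B at 0x04 = 6a97abdc662c
query mem[0x19]=0x99, mem[0x01]=0x4f, mem[0x1c]=0xb9, mem[0x00]=0x99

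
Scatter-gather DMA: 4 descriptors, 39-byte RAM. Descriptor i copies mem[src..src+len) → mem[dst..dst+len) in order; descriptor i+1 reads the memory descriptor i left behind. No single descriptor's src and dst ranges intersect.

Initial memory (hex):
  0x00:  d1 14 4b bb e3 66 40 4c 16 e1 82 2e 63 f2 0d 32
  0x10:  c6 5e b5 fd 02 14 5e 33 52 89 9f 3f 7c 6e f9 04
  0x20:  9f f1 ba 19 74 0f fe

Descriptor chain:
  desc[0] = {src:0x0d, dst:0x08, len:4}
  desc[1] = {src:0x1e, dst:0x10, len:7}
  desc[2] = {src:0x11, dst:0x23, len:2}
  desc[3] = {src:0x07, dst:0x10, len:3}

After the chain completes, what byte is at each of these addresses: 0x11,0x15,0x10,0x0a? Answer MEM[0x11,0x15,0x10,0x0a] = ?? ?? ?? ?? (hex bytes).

MEM[0x11,0x15,0x10,0x0a] = f2 19 4c 32

#0 dst[0x08+4] := {0xf2,0x0d,0x32,0xc6}
#1 dst[0x10+7] := {0xf9,0x04,0x9f,0xf1,0xba,0x19,0x74}
#2 dst[0x23+2] := {0x04,0x9f}
#3 dst[0x10+3] := {0x4c,0xf2,0x0d}
query mem[0x11]=0xf2, mem[0x15]=0x19, mem[0x10]=0x4c, mem[0x0a]=0x32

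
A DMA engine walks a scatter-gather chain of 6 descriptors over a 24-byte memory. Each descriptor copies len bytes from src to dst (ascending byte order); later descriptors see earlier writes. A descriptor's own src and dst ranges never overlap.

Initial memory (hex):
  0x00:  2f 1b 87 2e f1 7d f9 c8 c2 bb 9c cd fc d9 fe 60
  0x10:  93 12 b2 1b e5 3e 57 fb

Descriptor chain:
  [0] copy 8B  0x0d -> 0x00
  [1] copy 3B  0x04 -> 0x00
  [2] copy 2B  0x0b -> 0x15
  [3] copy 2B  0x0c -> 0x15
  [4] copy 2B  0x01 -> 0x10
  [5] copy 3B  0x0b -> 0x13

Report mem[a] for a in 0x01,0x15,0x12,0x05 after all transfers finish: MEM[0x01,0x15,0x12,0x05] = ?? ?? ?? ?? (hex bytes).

MEM[0x01,0x15,0x12,0x05] = b2 d9 b2 b2

#0 dst[0x00+8] := {0xd9,0xfe,0x60,0x93,0x12,0xb2,0x1b,0xe5}
#1 dst[0x00+3] := {0x12,0xb2,0x1b}
#2 dst[0x15+2] := {0xcd,0xfc}
#3 dst[0x15+2] := {0xfc,0xd9}
#4 dst[0x10+2] := {0xb2,0x1b}
#5 dst[0x13+3] := {0xcd,0xfc,0xd9}
query mem[0x01]=0xb2, mem[0x15]=0xd9, mem[0x12]=0xb2, mem[0x05]=0xb2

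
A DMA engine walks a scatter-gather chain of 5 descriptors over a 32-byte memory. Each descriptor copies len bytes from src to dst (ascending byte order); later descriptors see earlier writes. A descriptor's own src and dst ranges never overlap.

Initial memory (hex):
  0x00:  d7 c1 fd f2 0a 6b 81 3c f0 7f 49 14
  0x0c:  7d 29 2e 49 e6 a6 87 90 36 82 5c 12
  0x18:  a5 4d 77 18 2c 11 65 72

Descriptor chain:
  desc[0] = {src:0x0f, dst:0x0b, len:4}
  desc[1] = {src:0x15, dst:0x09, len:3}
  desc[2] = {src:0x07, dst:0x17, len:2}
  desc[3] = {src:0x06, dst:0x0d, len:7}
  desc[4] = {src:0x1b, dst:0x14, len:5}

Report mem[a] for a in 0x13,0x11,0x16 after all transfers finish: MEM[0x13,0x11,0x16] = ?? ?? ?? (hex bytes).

#0 dst[0x0b+4] := {0x49,0xe6,0xa6,0x87}
#1 dst[0x09+3] := {0x82,0x5c,0x12}
#2 dst[0x17+2] := {0x3c,0xf0}
#3 dst[0x0d+7] := {0x81,0x3c,0xf0,0x82,0x5c,0x12,0xe6}
#4 dst[0x14+5] := {0x18,0x2c,0x11,0x65,0x72}
query mem[0x13]=0xe6, mem[0x11]=0x5c, mem[0x16]=0x11

MEM[0x13,0x11,0x16] = e6 5c 11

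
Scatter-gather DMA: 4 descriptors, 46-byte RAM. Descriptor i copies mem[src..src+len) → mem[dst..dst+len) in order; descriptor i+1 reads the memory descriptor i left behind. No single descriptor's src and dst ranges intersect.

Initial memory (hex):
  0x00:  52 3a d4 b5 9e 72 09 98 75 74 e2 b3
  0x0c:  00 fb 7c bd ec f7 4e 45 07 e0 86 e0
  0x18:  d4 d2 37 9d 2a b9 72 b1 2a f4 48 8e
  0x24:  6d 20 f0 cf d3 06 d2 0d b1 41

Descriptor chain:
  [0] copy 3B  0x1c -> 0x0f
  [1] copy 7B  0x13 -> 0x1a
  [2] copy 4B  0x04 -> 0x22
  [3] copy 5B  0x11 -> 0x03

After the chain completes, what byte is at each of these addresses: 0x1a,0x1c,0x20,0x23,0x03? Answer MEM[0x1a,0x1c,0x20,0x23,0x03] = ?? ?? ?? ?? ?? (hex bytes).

MEM[0x1a,0x1c,0x20,0x23,0x03] = 45 e0 d2 72 72

  after D0: wrote 3B at 0x0f = 2ab972
  after D1: wrote 7B at 0x1a = 4507e086e0d4d2
  after D2: wrote 4B at 0x22 = 9e720998
  after D3: wrote 5B at 0x03 = 724e4507e0
query mem[0x1a]=0x45, mem[0x1c]=0xe0, mem[0x20]=0xd2, mem[0x23]=0x72, mem[0x03]=0x72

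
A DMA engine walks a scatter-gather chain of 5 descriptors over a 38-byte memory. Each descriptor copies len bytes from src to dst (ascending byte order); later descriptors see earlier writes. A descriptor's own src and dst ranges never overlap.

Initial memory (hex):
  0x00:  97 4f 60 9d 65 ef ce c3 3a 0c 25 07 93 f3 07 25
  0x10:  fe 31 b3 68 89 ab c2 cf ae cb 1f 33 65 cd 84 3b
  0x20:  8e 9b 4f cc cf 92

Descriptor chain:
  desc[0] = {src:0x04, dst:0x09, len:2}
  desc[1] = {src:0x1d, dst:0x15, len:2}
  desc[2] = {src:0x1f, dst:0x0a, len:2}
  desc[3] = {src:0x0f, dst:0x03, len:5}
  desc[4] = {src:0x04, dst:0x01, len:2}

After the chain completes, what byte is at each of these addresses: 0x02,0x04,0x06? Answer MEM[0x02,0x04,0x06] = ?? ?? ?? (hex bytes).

D0: mem[0x09..0x0a] <- [65 ef]
D1: mem[0x15..0x16] <- [cd 84]
D2: mem[0x0a..0x0b] <- [3b 8e]
D3: mem[0x03..0x07] <- [25 fe 31 b3 68]
D4: mem[0x01..0x02] <- [fe 31]
query mem[0x02]=0x31, mem[0x04]=0xfe, mem[0x06]=0xb3

MEM[0x02,0x04,0x06] = 31 fe b3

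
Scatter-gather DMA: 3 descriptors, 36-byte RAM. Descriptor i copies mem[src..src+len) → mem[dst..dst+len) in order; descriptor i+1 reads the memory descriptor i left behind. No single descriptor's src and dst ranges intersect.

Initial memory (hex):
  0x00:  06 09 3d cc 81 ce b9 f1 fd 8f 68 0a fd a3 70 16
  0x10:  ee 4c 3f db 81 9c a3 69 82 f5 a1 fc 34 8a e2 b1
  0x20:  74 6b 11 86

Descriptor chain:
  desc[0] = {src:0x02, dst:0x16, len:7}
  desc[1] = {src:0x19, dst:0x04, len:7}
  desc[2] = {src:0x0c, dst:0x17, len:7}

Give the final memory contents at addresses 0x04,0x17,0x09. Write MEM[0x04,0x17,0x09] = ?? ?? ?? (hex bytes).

[0] 0x02->0x16 len=7 : 3d cc 81 ce b9 f1 fd
[1] 0x19->0x04 len=7 : ce b9 f1 fd 8a e2 b1
[2] 0x0c->0x17 len=7 : fd a3 70 16 ee 4c 3f
query mem[0x04]=0xce, mem[0x17]=0xfd, mem[0x09]=0xe2

MEM[0x04,0x17,0x09] = ce fd e2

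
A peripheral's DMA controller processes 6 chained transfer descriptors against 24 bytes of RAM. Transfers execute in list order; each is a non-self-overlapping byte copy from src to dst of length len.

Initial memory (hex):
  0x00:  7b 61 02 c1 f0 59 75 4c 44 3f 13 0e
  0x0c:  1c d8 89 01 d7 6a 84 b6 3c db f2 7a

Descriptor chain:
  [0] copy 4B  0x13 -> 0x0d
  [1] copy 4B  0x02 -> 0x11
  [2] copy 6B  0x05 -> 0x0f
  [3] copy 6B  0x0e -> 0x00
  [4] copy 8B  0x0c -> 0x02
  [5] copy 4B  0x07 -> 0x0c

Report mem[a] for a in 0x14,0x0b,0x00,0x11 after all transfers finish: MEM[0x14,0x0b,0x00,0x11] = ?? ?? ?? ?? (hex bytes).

#0 dst[0x0d+4] := {0xb6,0x3c,0xdb,0xf2}
#1 dst[0x11+4] := {0x02,0xc1,0xf0,0x59}
#2 dst[0x0f+6] := {0x59,0x75,0x4c,0x44,0x3f,0x13}
#3 dst[0x00+6] := {0x3c,0x59,0x75,0x4c,0x44,0x3f}
#4 dst[0x02+8] := {0x1c,0xb6,0x3c,0x59,0x75,0x4c,0x44,0x3f}
#5 dst[0x0c+4] := {0x4c,0x44,0x3f,0x13}
query mem[0x14]=0x13, mem[0x0b]=0x0e, mem[0x00]=0x3c, mem[0x11]=0x4c

MEM[0x14,0x0b,0x00,0x11] = 13 0e 3c 4c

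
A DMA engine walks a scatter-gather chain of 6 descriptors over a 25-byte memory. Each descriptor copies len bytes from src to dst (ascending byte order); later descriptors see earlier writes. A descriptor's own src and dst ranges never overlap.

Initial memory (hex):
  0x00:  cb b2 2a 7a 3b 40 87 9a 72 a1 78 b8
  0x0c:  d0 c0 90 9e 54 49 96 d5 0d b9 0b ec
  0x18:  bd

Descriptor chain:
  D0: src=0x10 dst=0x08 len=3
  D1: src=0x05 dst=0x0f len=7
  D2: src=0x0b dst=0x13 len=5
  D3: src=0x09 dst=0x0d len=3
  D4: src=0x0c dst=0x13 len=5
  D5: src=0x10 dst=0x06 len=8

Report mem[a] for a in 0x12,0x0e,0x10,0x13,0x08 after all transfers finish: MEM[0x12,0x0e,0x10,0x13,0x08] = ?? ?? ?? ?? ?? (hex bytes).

MEM[0x12,0x0e,0x10,0x13,0x08] = 54 96 87 d0 54

  after D0: wrote 3B at 0x08 = 544996
  after D1: wrote 7B at 0x0f = 40879a544996b8
  after D2: wrote 5B at 0x13 = b8d0c09040
  after D3: wrote 3B at 0x0d = 4996b8
  after D4: wrote 5B at 0x13 = d04996b887
  after D5: wrote 8B at 0x06 = 879a54d04996b887
query mem[0x12]=0x54, mem[0x0e]=0x96, mem[0x10]=0x87, mem[0x13]=0xd0, mem[0x08]=0x54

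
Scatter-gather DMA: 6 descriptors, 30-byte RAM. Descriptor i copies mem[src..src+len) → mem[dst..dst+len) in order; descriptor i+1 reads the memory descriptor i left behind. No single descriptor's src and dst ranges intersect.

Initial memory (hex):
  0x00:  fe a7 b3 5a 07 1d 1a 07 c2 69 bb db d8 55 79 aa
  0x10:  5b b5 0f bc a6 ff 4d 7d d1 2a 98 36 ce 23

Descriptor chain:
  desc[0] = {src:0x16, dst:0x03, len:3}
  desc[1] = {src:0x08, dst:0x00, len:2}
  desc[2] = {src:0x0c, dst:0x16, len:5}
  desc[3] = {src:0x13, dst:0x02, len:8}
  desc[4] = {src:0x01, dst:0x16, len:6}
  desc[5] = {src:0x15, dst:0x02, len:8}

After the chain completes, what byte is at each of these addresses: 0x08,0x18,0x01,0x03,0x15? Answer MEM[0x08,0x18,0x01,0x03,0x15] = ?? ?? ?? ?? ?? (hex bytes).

D0: mem[0x03..0x05] <- [4d 7d d1]
D1: mem[0x00..0x01] <- [c2 69]
D2: mem[0x16..0x1a] <- [d8 55 79 aa 5b]
D3: mem[0x02..0x09] <- [bc a6 ff d8 55 79 aa 5b]
D4: mem[0x16..0x1b] <- [69 bc a6 ff d8 55]
D5: mem[0x02..0x09] <- [ff 69 bc a6 ff d8 55 ce]
query mem[0x08]=0x55, mem[0x18]=0xa6, mem[0x01]=0x69, mem[0x03]=0x69, mem[0x15]=0xff

MEM[0x08,0x18,0x01,0x03,0x15] = 55 a6 69 69 ff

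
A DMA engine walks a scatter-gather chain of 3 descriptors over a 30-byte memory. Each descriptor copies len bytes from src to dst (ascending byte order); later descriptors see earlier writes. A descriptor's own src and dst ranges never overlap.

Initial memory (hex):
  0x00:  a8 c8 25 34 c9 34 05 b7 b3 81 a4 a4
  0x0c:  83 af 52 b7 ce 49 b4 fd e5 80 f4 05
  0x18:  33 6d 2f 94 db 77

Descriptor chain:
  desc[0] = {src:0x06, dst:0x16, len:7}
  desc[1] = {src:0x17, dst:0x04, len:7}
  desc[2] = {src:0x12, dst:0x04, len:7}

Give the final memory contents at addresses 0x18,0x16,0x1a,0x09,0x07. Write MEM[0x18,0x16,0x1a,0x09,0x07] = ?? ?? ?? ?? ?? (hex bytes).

MEM[0x18,0x16,0x1a,0x09,0x07] = b3 05 a4 b7 80

[0] 0x06->0x16 len=7 : 05 b7 b3 81 a4 a4 83
[1] 0x17->0x04 len=7 : b7 b3 81 a4 a4 83 77
[2] 0x12->0x04 len=7 : b4 fd e5 80 05 b7 b3
query mem[0x18]=0xb3, mem[0x16]=0x05, mem[0x1a]=0xa4, mem[0x09]=0xb7, mem[0x07]=0x80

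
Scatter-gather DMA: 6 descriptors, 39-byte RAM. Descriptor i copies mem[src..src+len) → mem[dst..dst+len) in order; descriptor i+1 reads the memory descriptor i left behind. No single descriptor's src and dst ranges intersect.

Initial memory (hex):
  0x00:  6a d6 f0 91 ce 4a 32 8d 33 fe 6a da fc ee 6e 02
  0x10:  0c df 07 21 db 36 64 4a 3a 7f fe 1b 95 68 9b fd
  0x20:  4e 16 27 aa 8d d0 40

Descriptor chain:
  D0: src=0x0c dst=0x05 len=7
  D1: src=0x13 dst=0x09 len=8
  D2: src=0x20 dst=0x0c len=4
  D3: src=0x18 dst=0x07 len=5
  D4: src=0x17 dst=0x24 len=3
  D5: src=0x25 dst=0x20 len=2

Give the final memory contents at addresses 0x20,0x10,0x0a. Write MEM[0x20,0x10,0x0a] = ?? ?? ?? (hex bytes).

D0: mem[0x05..0x0b] <- [fc ee 6e 02 0c df 07]
D1: mem[0x09..0x10] <- [21 db 36 64 4a 3a 7f fe]
D2: mem[0x0c..0x0f] <- [4e 16 27 aa]
D3: mem[0x07..0x0b] <- [3a 7f fe 1b 95]
D4: mem[0x24..0x26] <- [4a 3a 7f]
D5: mem[0x20..0x21] <- [3a 7f]
query mem[0x20]=0x3a, mem[0x10]=0xfe, mem[0x0a]=0x1b

MEM[0x20,0x10,0x0a] = 3a fe 1b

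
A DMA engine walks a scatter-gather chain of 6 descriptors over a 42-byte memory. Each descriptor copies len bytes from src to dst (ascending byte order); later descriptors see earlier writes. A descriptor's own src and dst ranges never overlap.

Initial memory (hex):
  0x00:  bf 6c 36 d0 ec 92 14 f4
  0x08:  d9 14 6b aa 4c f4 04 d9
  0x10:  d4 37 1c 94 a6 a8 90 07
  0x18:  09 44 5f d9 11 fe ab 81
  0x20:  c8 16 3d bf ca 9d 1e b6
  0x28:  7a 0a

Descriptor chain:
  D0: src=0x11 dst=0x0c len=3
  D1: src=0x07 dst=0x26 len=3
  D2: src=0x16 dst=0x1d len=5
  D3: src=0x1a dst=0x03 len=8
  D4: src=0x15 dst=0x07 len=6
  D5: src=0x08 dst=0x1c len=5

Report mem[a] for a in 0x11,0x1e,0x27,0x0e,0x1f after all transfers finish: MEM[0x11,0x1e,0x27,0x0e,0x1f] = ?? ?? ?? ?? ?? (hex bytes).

D0: mem[0x0c..0x0e] <- [37 1c 94]
D1: mem[0x26..0x28] <- [f4 d9 14]
D2: mem[0x1d..0x21] <- [90 07 09 44 5f]
D3: mem[0x03..0x0a] <- [5f d9 11 90 07 09 44 5f]
D4: mem[0x07..0x0c] <- [a8 90 07 09 44 5f]
D5: mem[0x1c..0x20] <- [90 07 09 44 5f]
query mem[0x11]=0x37, mem[0x1e]=0x09, mem[0x27]=0xd9, mem[0x0e]=0x94, mem[0x1f]=0x44

MEM[0x11,0x1e,0x27,0x0e,0x1f] = 37 09 d9 94 44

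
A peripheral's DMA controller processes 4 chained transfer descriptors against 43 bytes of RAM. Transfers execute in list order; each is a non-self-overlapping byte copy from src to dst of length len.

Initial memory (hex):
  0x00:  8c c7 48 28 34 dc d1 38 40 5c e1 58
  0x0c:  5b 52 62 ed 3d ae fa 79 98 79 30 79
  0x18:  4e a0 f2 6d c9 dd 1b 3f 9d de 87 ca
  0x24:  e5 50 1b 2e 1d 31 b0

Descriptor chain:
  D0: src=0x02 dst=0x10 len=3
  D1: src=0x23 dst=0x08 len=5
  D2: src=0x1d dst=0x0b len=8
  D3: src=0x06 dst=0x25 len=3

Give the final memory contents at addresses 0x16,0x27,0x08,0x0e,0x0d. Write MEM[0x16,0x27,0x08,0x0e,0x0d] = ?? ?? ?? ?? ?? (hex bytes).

MEM[0x16,0x27,0x08,0x0e,0x0d] = 30 ca ca 9d 3f

D0: mem[0x10..0x12] <- [48 28 34]
D1: mem[0x08..0x0c] <- [ca e5 50 1b 2e]
D2: mem[0x0b..0x12] <- [dd 1b 3f 9d de 87 ca e5]
D3: mem[0x25..0x27] <- [d1 38 ca]
query mem[0x16]=0x30, mem[0x27]=0xca, mem[0x08]=0xca, mem[0x0e]=0x9d, mem[0x0d]=0x3f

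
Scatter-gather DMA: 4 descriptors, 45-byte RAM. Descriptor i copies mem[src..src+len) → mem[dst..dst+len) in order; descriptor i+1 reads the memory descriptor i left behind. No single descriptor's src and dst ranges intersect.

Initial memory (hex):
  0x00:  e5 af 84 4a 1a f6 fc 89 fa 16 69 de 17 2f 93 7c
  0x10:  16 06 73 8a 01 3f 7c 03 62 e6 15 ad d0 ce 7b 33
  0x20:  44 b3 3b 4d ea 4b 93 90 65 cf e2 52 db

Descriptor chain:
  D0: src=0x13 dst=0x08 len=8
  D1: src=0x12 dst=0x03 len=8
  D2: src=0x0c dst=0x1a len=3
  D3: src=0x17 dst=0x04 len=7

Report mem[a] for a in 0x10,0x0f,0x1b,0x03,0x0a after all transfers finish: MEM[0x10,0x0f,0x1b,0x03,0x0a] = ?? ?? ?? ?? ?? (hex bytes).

MEM[0x10,0x0f,0x1b,0x03,0x0a] = 16 15 62 73 ce

[0] 0x13->0x08 len=8 : 8a 01 3f 7c 03 62 e6 15
[1] 0x12->0x03 len=8 : 73 8a 01 3f 7c 03 62 e6
[2] 0x0c->0x1a len=3 : 03 62 e6
[3] 0x17->0x04 len=7 : 03 62 e6 03 62 e6 ce
query mem[0x10]=0x16, mem[0x0f]=0x15, mem[0x1b]=0x62, mem[0x03]=0x73, mem[0x0a]=0xce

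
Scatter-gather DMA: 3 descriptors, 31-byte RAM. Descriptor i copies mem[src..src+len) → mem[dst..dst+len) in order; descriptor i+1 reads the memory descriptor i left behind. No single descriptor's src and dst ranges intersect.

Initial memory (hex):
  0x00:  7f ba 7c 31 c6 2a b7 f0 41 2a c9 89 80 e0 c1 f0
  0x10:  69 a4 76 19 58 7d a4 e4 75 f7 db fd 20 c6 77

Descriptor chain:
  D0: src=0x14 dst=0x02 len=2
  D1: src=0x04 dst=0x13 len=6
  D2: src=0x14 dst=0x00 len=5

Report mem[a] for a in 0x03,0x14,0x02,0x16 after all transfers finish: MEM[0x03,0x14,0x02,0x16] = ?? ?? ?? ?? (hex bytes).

MEM[0x03,0x14,0x02,0x16] = 41 2a f0 f0

D0: mem[0x02..0x03] <- [58 7d]
D1: mem[0x13..0x18] <- [c6 2a b7 f0 41 2a]
D2: mem[0x00..0x04] <- [2a b7 f0 41 2a]
query mem[0x03]=0x41, mem[0x14]=0x2a, mem[0x02]=0xf0, mem[0x16]=0xf0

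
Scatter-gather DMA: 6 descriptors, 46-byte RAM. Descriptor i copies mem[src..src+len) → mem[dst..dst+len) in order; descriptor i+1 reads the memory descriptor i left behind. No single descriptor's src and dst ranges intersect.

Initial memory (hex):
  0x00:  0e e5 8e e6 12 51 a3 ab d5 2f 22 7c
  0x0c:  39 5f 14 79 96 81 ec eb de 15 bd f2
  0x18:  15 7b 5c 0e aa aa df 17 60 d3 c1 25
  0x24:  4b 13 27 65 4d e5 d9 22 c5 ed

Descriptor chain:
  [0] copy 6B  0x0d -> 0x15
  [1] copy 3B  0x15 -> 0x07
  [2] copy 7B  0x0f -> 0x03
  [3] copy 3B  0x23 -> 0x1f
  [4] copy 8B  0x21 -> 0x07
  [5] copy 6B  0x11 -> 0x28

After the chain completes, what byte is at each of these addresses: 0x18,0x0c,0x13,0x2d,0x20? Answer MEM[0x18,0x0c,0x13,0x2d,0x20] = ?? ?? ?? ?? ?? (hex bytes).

MEM[0x18,0x0c,0x13,0x2d,0x20] = 96 27 eb 14 4b

[0] 0x0d->0x15 len=6 : 5f 14 79 96 81 ec
[1] 0x15->0x07 len=3 : 5f 14 79
[2] 0x0f->0x03 len=7 : 79 96 81 ec eb de 5f
[3] 0x23->0x1f len=3 : 25 4b 13
[4] 0x21->0x07 len=8 : 13 c1 25 4b 13 27 65 4d
[5] 0x11->0x28 len=6 : 81 ec eb de 5f 14
query mem[0x18]=0x96, mem[0x0c]=0x27, mem[0x13]=0xeb, mem[0x2d]=0x14, mem[0x20]=0x4b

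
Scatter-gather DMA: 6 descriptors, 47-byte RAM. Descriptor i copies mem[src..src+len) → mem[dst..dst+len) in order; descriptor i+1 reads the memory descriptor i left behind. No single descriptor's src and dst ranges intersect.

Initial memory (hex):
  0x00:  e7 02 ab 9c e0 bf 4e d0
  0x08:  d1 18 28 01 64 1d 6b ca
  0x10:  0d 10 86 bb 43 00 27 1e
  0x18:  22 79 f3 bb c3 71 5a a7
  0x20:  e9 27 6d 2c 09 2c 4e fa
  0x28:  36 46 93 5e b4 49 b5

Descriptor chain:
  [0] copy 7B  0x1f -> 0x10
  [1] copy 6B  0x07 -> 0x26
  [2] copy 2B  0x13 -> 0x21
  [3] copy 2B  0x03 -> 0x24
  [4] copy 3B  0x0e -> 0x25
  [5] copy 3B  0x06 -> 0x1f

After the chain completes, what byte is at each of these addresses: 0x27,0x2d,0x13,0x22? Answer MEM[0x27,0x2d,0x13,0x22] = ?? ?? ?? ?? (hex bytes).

MEM[0x27,0x2d,0x13,0x22] = a7 49 6d 2c

#0 dst[0x10+7] := {0xa7,0xe9,0x27,0x6d,0x2c,0x09,0x2c}
#1 dst[0x26+6] := {0xd0,0xd1,0x18,0x28,0x01,0x64}
#2 dst[0x21+2] := {0x6d,0x2c}
#3 dst[0x24+2] := {0x9c,0xe0}
#4 dst[0x25+3] := {0x6b,0xca,0xa7}
#5 dst[0x1f+3] := {0x4e,0xd0,0xd1}
query mem[0x27]=0xa7, mem[0x2d]=0x49, mem[0x13]=0x6d, mem[0x22]=0x2c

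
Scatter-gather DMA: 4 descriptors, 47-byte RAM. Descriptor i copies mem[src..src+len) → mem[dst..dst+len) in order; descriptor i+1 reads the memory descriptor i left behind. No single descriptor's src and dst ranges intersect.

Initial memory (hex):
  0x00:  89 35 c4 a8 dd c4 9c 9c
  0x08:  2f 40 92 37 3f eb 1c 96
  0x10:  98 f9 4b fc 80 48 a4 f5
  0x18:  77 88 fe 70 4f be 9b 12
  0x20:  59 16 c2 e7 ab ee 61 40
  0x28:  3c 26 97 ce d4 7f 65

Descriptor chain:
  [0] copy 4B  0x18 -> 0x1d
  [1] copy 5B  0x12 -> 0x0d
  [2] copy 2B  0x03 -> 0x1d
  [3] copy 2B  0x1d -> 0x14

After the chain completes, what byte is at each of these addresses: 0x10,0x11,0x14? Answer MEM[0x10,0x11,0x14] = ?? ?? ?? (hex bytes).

MEM[0x10,0x11,0x14] = 48 a4 a8

#0 dst[0x1d+4] := {0x77,0x88,0xfe,0x70}
#1 dst[0x0d+5] := {0x4b,0xfc,0x80,0x48,0xa4}
#2 dst[0x1d+2] := {0xa8,0xdd}
#3 dst[0x14+2] := {0xa8,0xdd}
query mem[0x10]=0x48, mem[0x11]=0xa4, mem[0x14]=0xa8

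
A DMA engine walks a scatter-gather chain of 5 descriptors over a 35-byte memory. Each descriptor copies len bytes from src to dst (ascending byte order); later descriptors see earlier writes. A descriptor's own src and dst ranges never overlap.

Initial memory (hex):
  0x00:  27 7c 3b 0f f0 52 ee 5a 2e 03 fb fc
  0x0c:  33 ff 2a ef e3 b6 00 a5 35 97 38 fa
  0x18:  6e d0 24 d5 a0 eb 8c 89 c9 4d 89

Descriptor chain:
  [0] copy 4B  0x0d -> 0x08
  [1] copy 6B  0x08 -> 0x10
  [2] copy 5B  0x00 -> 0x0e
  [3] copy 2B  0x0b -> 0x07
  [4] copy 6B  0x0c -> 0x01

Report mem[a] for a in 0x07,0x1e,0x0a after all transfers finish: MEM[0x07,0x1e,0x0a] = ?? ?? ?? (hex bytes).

  after D0: wrote 4B at 0x08 = ff2aefe3
  after D1: wrote 6B at 0x10 = ff2aefe333ff
  after D2: wrote 5B at 0x0e = 277c3b0ff0
  after D3: wrote 2B at 0x07 = e333
  after D4: wrote 6B at 0x01 = 33ff277c3b0f
query mem[0x07]=0xe3, mem[0x1e]=0x8c, mem[0x0a]=0xef

MEM[0x07,0x1e,0x0a] = e3 8c ef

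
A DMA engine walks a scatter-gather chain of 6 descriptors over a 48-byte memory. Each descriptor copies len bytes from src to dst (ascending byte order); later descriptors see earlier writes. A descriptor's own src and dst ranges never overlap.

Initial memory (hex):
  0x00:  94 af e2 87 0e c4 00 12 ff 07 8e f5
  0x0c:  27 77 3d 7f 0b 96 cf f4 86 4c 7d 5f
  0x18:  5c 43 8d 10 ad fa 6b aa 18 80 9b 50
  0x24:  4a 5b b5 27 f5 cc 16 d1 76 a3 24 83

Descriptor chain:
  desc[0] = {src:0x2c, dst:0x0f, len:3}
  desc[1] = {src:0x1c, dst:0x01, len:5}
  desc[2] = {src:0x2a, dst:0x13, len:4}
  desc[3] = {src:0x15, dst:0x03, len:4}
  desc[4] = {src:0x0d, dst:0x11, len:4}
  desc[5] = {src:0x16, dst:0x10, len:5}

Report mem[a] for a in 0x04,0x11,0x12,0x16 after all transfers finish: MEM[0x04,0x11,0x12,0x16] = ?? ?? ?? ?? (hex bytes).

  after D0: wrote 3B at 0x0f = 76a324
  after D1: wrote 5B at 0x01 = adfa6baa18
  after D2: wrote 4B at 0x13 = 16d176a3
  after D3: wrote 4B at 0x03 = 76a35f5c
  after D4: wrote 4B at 0x11 = 773d76a3
  after D5: wrote 5B at 0x10 = a35f5c438d
query mem[0x04]=0xa3, mem[0x11]=0x5f, mem[0x12]=0x5c, mem[0x16]=0xa3

MEM[0x04,0x11,0x12,0x16] = a3 5f 5c a3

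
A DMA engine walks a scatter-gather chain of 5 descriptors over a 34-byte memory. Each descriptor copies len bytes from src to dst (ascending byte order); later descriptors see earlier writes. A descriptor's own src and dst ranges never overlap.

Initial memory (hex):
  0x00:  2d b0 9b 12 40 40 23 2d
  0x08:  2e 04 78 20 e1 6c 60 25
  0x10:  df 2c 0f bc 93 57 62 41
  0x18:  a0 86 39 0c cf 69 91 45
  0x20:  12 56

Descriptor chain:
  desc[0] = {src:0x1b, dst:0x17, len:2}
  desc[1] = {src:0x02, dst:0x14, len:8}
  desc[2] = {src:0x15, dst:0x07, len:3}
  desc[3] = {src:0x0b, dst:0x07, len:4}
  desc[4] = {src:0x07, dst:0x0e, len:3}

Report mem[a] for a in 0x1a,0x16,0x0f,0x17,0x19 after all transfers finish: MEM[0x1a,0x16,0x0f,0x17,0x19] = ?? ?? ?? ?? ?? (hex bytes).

D0: mem[0x17..0x18] <- [0c cf]
D1: mem[0x14..0x1b] <- [9b 12 40 40 23 2d 2e 04]
D2: mem[0x07..0x09] <- [12 40 40]
D3: mem[0x07..0x0a] <- [20 e1 6c 60]
D4: mem[0x0e..0x10] <- [20 e1 6c]
query mem[0x1a]=0x2e, mem[0x16]=0x40, mem[0x0f]=0xe1, mem[0x17]=0x40, mem[0x19]=0x2d

MEM[0x1a,0x16,0x0f,0x17,0x19] = 2e 40 e1 40 2d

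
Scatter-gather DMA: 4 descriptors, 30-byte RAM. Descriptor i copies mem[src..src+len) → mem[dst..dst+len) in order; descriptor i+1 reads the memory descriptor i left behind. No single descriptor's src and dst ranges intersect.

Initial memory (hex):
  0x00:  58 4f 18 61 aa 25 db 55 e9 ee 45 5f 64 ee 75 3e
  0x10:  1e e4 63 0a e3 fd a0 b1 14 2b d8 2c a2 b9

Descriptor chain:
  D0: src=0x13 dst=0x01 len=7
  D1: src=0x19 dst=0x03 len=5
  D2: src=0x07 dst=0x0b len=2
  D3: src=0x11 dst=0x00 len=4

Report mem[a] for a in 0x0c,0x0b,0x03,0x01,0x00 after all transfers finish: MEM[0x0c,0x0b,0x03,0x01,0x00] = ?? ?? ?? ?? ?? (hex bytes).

[0] 0x13->0x01 len=7 : 0a e3 fd a0 b1 14 2b
[1] 0x19->0x03 len=5 : 2b d8 2c a2 b9
[2] 0x07->0x0b len=2 : b9 e9
[3] 0x11->0x00 len=4 : e4 63 0a e3
query mem[0x0c]=0xe9, mem[0x0b]=0xb9, mem[0x03]=0xe3, mem[0x01]=0x63, mem[0x00]=0xe4

MEM[0x0c,0x0b,0x03,0x01,0x00] = e9 b9 e3 63 e4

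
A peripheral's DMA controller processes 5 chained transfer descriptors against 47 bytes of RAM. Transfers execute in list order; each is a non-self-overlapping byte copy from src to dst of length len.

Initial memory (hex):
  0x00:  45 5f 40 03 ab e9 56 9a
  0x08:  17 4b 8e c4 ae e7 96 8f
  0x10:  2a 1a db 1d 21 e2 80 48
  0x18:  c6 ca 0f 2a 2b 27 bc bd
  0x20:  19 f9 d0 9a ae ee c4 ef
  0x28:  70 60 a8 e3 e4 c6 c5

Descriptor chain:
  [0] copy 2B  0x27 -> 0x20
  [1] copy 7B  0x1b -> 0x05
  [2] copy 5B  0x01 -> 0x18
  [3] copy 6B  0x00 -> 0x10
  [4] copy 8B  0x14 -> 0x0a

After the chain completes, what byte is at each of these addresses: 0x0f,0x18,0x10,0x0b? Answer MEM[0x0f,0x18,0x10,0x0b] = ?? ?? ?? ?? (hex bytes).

MEM[0x0f,0x18,0x10,0x0b] = 40 5f 03 2a

  after D0: wrote 2B at 0x20 = ef70
  after D1: wrote 7B at 0x05 = 2a2b27bcbdef70
  after D2: wrote 5B at 0x18 = 5f4003ab2a
  after D3: wrote 6B at 0x10 = 455f4003ab2a
  after D4: wrote 8B at 0x0a = ab2a80485f4003ab
query mem[0x0f]=0x40, mem[0x18]=0x5f, mem[0x10]=0x03, mem[0x0b]=0x2a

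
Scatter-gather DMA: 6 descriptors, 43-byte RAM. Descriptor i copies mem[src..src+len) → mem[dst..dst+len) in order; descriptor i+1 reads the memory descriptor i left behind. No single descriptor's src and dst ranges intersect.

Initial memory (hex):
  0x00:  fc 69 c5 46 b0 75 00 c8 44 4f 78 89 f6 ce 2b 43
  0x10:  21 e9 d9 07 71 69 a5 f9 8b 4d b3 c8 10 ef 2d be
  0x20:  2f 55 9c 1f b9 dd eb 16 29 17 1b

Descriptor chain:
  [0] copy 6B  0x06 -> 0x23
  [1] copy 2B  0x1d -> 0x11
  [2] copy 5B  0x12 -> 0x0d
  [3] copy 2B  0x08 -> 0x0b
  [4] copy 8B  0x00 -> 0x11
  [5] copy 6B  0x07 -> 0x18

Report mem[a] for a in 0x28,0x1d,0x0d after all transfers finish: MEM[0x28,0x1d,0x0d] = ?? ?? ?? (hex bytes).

MEM[0x28,0x1d,0x0d] = 89 4f 2d

D0: mem[0x23..0x28] <- [00 c8 44 4f 78 89]
D1: mem[0x11..0x12] <- [ef 2d]
D2: mem[0x0d..0x11] <- [2d 07 71 69 a5]
D3: mem[0x0b..0x0c] <- [44 4f]
D4: mem[0x11..0x18] <- [fc 69 c5 46 b0 75 00 c8]
D5: mem[0x18..0x1d] <- [c8 44 4f 78 44 4f]
query mem[0x28]=0x89, mem[0x1d]=0x4f, mem[0x0d]=0x2d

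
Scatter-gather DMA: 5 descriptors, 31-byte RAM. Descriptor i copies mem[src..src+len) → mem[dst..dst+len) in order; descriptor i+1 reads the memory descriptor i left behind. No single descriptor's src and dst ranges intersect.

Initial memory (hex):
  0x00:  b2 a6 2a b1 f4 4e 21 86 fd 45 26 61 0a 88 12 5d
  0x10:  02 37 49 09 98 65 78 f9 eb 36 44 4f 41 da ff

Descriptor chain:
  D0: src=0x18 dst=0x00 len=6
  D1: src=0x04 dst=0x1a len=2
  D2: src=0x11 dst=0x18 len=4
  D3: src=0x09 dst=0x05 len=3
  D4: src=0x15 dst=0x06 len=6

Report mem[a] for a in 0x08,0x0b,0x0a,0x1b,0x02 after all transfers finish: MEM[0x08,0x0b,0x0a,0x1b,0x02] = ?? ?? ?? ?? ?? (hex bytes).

MEM[0x08,0x0b,0x0a,0x1b,0x02] = f9 09 49 98 44

  after D0: wrote 6B at 0x00 = eb36444f41da
  after D1: wrote 2B at 0x1a = 41da
  after D2: wrote 4B at 0x18 = 37490998
  after D3: wrote 3B at 0x05 = 452661
  after D4: wrote 6B at 0x06 = 6578f9374909
query mem[0x08]=0xf9, mem[0x0b]=0x09, mem[0x0a]=0x49, mem[0x1b]=0x98, mem[0x02]=0x44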